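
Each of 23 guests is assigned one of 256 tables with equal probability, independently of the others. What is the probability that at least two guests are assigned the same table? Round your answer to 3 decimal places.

It's easier to compute the probability that all 23 are distinct.
P(all distinct) = 256/256 · 255/256 · ··· · 234/256 ≈ 0.361.
So the probability of at least one match is 1 − 0.361 = 0.639.

0.639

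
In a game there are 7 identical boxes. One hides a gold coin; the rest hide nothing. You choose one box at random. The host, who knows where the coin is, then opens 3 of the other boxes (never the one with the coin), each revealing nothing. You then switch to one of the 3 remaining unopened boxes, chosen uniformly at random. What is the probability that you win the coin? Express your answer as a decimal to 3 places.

Your original box holds the coin with probability 1/7, so the other 6 collectively hold it with probability 6/7.
The host can always find 3 empty boxes to open, so the reveals don't change that 6/7; it is now spread over the 3 remaining unopened boxes.
P(win by switching) = (6/7) · (1/3) = 2/7 ≈ 0.286.

0.286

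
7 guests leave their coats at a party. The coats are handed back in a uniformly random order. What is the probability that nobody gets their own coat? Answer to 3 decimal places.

0.368

This is the derangement probability: permutations of 7 with no fixed point.
D(7) = 7! · (1 − 1/1! + 1/2! − ··· + (−1)^7/7!) = 1854.
P = 1854/5040 = 103/280 ≈ 0.368.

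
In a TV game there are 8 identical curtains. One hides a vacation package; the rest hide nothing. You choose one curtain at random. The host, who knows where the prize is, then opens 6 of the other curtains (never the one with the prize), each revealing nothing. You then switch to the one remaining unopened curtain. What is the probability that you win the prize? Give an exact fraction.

7/8

Your original curtain holds the prize with probability 1/8, so the other 7 collectively hold it with probability 7/8.
The host can always find 6 empty curtains to open, so the reveals don't change that 7/8; it is now spread over the 1 remaining unopened curtain.
P(win by switching) = (7/8) · (1/1) = 7/8.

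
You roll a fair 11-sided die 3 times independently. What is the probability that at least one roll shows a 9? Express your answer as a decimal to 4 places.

0.2487

P(no roll shows a 9) = (10/11)^3 ≈ 0.7513.
P(at least one) = 1 − 0.7513 = 0.2487.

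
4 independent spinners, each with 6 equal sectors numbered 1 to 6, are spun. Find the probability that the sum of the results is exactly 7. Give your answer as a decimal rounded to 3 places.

There are 6^4 = 1296 equally likely outcomes.
The number of ordered 4-tuples from {1,…,6} summing to 7 is 20.
P(sum = 7) = 20/1296 = 5/324 ≈ 0.015.

0.015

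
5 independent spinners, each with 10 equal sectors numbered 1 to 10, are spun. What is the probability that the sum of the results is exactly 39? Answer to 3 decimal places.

There are 10^5 = 100000 equally likely outcomes.
The number of ordered 5-tuples from {1,…,10} summing to 39 is 1340.
P(sum = 39) = 1340/100000 = 67/5000 ≈ 0.013.

0.013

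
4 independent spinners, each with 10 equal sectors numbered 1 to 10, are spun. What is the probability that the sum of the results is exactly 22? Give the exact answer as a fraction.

67/1000

There are 10^4 = 10000 equally likely outcomes.
The number of ordered 4-tuples from {1,…,10} summing to 22 is 670.
P(sum = 22) = 670/10000 = 67/1000.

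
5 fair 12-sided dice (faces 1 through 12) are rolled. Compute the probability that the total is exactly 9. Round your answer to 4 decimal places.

There are 12^5 = 248832 equally likely outcomes.
The number of ordered 5-tuples from {1,…,12} summing to 9 is 70.
P(sum = 9) = 70/248832 = 35/124416 ≈ 0.0003.

0.0003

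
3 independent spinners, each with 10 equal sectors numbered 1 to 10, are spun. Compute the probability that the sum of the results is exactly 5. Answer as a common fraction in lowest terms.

3/500

There are 10^3 = 1000 equally likely outcomes.
The number of ordered 3-tuples from {1,…,10} summing to 5 is 6.
P(sum = 5) = 6/1000 = 3/500.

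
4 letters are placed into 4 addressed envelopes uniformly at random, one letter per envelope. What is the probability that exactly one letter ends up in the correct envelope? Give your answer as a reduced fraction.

Choose which one is fixed: C(4,1) = 4 ways.
The remaining 3 must have no fixed point: D(3) = 2.
P = 4·2/24 = 1/3.

1/3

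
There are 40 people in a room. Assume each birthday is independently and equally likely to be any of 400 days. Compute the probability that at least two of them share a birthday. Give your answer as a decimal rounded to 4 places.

0.8670

It's easier to compute the probability that all 40 are distinct.
P(all distinct) = 400/400 · 399/400 · ··· · 361/400 ≈ 0.1330.
So the probability of at least one match is 1 − 0.1330 = 0.8670.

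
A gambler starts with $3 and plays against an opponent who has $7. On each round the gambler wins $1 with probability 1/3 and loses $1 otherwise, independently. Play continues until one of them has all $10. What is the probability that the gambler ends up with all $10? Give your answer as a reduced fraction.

Let r = q/p = (2/3)/(1/3) = 2. The recurrence P(i) = p·P(i+1) + q·P(i−1) with P(0)=0, P(10)=1 gives P(i) = (1 − r^i)/(1 − r^10).
P(3) = (1 − (2)^3) / (1 − (2)^10) = 7/1023.

7/1023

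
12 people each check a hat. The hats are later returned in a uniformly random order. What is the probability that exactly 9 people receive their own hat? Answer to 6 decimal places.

Choose which 9 of the 12 are fixed: C(12,9) = 220 ways.
The remaining 3 must have no fixed point: D(3) = 2.
P = 220·2/479001600 = 1/1088640 ≈ 0.000001.

0.000001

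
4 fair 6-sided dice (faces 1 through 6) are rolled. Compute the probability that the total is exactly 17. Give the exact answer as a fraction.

There are 6^4 = 1296 equally likely outcomes.
The number of ordered 4-tuples from {1,…,6} summing to 17 is 104.
P(sum = 17) = 104/1296 = 13/162.

13/162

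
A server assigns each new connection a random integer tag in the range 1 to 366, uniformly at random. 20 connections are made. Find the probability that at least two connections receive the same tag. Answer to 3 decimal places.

It's easier to compute the probability that all 20 are distinct.
P(all distinct) = 366/366 · 365/366 · ··· · 347/366 ≈ 0.589.
So the probability of at least one match is 1 − 0.589 = 0.411.

0.411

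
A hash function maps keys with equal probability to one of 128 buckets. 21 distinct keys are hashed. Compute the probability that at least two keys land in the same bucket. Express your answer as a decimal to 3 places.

It's easier to compute the probability that all 21 are distinct.
P(all distinct) = 128/128 · 127/128 · ··· · 108/128 ≈ 0.176.
So the probability of at least one match is 1 − 0.176 = 0.824.

0.824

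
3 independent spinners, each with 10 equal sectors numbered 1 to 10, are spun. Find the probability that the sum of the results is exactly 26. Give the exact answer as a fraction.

3/200

There are 10^3 = 1000 equally likely outcomes.
The number of ordered 3-tuples from {1,…,10} summing to 26 is 15.
P(sum = 26) = 15/1000 = 3/200.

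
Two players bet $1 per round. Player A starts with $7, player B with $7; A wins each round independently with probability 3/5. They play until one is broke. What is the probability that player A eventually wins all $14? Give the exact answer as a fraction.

Let r = q/p = (2/5)/(3/5) = 2/3. The recurrence P(i) = p·P(i+1) + q·P(i−1) with P(0)=0, P(14)=1 gives P(i) = (1 − r^i)/(1 − r^14).
P(7) = (1 − (2/3)^7) / (1 − (2/3)^14) = 2187/2315.

2187/2315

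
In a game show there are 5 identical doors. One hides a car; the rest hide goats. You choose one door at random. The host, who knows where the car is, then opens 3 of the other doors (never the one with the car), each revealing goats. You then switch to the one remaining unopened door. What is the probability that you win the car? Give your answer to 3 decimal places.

0.800

Your original door holds the car with probability 1/5, so the other 4 collectively hold it with probability 4/5.
The host can always find 3 empty doors to open, so the reveals don't change that 4/5; it is now spread over the 1 remaining unopened door.
P(win by switching) = (4/5) · (1/1) = 4/5 ≈ 0.800.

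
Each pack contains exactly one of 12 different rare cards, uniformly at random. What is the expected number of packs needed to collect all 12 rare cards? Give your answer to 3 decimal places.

37.239

After i distinct types are collected, each trial gives a new one with probability (12−i)/12, so the expected wait for the next new type is 12/(12−i).
E = 12/12 + 12/11 + 12/10 + 12/9 + 12/8 + 12/7 + 12/6 + 12/5 + 12/4 + 12/3 + 12/2 + 12/1 = 86021/2310 ≈ 37.239.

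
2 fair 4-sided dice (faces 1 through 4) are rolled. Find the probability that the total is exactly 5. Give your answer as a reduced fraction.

1/4

There are 4^2 = 16 equally likely outcomes.
The number of ordered 2-tuples from {1,…,4} summing to 5 is 4.
P(sum = 5) = 4/16 = 1/4.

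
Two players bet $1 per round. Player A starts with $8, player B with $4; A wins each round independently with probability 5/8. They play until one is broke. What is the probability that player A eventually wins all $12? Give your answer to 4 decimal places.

0.9853

Let r = q/p = (3/8)/(5/8) = 3/5. The recurrence P(i) = p·P(i+1) + q·P(i−1) with P(0)=0, P(12)=1 gives P(i) = (1 − r^i)/(1 − r^12).
P(8) = (1 − (3/5)^8) / (1 − (3/5)^12) = 441250/447811 ≈ 0.9853.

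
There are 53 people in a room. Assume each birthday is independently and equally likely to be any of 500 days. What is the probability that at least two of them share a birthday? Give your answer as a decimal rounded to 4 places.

0.9426

It's easier to compute the probability that all 53 are distinct.
P(all distinct) = 500/500 · 499/500 · ··· · 448/500 ≈ 0.0574.
So the probability of at least one match is 1 − 0.0574 = 0.9426.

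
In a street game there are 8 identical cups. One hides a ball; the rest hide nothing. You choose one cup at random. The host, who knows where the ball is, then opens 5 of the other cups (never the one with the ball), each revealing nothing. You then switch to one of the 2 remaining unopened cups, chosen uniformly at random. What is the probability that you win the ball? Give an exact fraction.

Your original cup holds the ball with probability 1/8, so the other 7 collectively hold it with probability 7/8.
The host can always find 5 empty cups to open, so the reveals don't change that 7/8; it is now spread over the 2 remaining unopened cups.
P(win by switching) = (7/8) · (1/2) = 7/16.

7/16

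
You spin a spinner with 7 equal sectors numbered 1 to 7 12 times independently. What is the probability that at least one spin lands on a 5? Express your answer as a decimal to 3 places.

0.843

P(no spin lands on a 5) = (6/7)^12 ≈ 0.157.
P(at least one) = 1 − 0.157 = 0.843.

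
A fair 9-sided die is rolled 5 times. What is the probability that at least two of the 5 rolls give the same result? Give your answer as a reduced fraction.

1627/2187

P(all 5 different) = 9/9 · 8/9 · ··· · 5/9 = 560/2187.
P(at least two equal) = 1 − 560/2187 = 1627/2187.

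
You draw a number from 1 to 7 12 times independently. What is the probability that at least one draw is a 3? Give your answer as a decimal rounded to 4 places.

0.8427

P(no draw is a 3) = (6/7)^12 ≈ 0.1573.
P(at least one) = 1 − 0.1573 = 0.8427.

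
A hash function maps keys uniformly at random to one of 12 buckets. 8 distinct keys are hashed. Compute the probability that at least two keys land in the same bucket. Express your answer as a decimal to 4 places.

0.9536

It's easier to compute the probability that all 8 are distinct.
P(all distinct) = 12/12 · 11/12 · ··· · 5/12 ≈ 0.0464.
So the probability of at least one match is 1 − 0.0464 = 0.9536.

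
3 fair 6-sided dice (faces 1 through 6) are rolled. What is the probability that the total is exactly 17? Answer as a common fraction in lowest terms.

1/72

There are 6^3 = 216 equally likely outcomes.
The number of ordered 3-tuples from {1,…,6} summing to 17 is 3.
P(sum = 17) = 3/216 = 1/72.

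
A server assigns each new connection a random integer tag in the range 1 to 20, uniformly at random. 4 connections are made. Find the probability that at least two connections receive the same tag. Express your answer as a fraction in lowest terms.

1093/4000

It's easier to compute the probability that all 4 are distinct.
P(all distinct) = 20/20 · 19/20 · ··· · 17/20 = 2907/4000.
So the probability of at least one match is 1 − 2907/4000 = 1093/4000.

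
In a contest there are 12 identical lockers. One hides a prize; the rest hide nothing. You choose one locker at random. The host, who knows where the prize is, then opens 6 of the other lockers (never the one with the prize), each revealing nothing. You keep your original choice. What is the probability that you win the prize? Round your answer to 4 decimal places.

The host can always open 6 empty lockers regardless of your choice, so the reveals give no information about your original locker.
P(win by staying) = 1/12 ≈ 0.0833.

0.0833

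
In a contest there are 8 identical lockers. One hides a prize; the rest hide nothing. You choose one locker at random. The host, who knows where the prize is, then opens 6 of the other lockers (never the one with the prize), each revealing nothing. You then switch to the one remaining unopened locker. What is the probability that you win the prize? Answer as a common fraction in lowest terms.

7/8

Your original locker holds the prize with probability 1/8, so the other 7 collectively hold it with probability 7/8.
The host can always find 6 empty lockers to open, so the reveals don't change that 7/8; it is now spread over the 1 remaining unopened locker.
P(win by switching) = (7/8) · (1/1) = 7/8.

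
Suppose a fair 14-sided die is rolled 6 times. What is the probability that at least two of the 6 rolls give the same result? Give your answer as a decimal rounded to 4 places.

0.7128

P(all 6 different) = 14/14 · 13/14 · ··· · 9/14 ≈ 0.2872.
P(at least two equal) = 1 − 0.2872 = 0.7128.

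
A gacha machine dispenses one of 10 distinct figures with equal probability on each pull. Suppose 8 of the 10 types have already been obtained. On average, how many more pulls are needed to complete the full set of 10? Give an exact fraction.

Starting from 8 distinct types, each trial gives a new one with probability (10−i)/10 when i types are held, so the wait for the next new type is 10/(10−i).
E = 10/2 + 10/1 = 15.

15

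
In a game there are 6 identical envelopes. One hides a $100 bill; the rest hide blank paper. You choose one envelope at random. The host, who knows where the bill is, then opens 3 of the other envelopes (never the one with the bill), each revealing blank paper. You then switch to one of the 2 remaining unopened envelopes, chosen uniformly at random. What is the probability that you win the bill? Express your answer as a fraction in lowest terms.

Your original envelope holds the bill with probability 1/6, so the other 5 collectively hold it with probability 5/6.
The host can always find 3 empty envelopes to open, so the reveals don't change that 5/6; it is now spread over the 2 remaining unopened envelopes.
P(win by switching) = (5/6) · (1/2) = 5/12.

5/12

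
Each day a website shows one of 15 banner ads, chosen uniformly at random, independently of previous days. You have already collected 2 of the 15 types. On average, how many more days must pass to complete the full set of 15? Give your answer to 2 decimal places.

Starting from 2 distinct types, each trial gives a new one with probability (15−i)/15 when i types are held, so the wait for the next new type is 15/(15−i).
E = 15/13 + 15/12 + 15/11 + 15/10 + 15/9 + 15/8 + 15/7 + 15/6 + 15/5 + 15/4 + 15/3 + 15/2 + 15/1 = 1145993/24024 ≈ 47.70.

47.70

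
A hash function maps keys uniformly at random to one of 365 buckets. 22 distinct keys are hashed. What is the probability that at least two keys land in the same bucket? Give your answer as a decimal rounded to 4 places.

It's easier to compute the probability that all 22 are distinct.
P(all distinct) = 365/365 · 364/365 · ··· · 344/365 ≈ 0.5243.
So the probability of at least one match is 1 − 0.5243 = 0.4757.

0.4757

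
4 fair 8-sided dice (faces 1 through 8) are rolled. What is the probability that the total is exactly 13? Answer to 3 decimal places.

There are 8^4 = 4096 equally likely outcomes.
The number of ordered 4-tuples from {1,…,8} summing to 13 is 204.
P(sum = 13) = 204/4096 = 51/1024 ≈ 0.050.

0.050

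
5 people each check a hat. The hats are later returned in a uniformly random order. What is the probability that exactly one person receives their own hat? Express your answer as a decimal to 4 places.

Choose which one is fixed: C(5,1) = 5 ways.
The remaining 4 must have no fixed point: D(4) = 9.
P = 5·9/120 = 3/8 ≈ 0.3750.

0.3750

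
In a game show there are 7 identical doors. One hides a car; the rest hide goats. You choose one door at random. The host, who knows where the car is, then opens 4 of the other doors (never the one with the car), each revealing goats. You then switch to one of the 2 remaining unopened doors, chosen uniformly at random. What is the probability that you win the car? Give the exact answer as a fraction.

Your original door holds the car with probability 1/7, so the other 6 collectively hold it with probability 6/7.
The host can always find 4 empty doors to open, so the reveals don't change that 6/7; it is now spread over the 2 remaining unopened doors.
P(win by switching) = (6/7) · (1/2) = 3/7.

3/7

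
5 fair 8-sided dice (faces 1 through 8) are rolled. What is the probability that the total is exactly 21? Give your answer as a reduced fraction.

595/8192

There are 8^5 = 32768 equally likely outcomes.
The number of ordered 5-tuples from {1,…,8} summing to 21 is 2380.
P(sum = 21) = 2380/32768 = 595/8192.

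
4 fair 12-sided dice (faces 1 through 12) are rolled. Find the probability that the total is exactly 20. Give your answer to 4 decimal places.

0.0400

There are 12^4 = 20736 equally likely outcomes.
The number of ordered 4-tuples from {1,…,12} summing to 20 is 829.
P(sum = 20) = 829/20736 ≈ 0.0400.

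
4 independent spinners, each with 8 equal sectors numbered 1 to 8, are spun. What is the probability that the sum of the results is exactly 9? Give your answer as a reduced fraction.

7/512

There are 8^4 = 4096 equally likely outcomes.
The number of ordered 4-tuples from {1,…,8} summing to 9 is 56.
P(sum = 9) = 56/4096 = 7/512.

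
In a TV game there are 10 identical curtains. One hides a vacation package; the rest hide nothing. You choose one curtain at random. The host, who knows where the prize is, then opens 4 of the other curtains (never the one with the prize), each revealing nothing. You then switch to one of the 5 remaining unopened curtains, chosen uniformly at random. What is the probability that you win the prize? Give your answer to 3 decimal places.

0.180

Your original curtain holds the prize with probability 1/10, so the other 9 collectively hold it with probability 9/10.
The host can always find 4 empty curtains to open, so the reveals don't change that 9/10; it is now spread over the 5 remaining unopened curtains.
P(win by switching) = (9/10) · (1/5) = 9/50 ≈ 0.180.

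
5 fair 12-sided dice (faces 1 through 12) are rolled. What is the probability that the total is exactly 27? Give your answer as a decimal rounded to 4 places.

0.0400

There are 12^5 = 248832 equally likely outcomes.
The number of ordered 5-tuples from {1,…,12} summing to 27 is 9945.
P(sum = 27) = 9945/248832 = 1105/27648 ≈ 0.0400.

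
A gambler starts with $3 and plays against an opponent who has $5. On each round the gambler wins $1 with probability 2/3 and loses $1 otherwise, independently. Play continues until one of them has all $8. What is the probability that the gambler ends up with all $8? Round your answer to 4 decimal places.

0.8784

Let r = q/p = (1/3)/(2/3) = 1/2. The recurrence P(i) = p·P(i+1) + q·P(i−1) with P(0)=0, P(8)=1 gives P(i) = (1 − r^i)/(1 − r^8).
P(3) = (1 − (1/2)^3) / (1 − (1/2)^8) = 224/255 ≈ 0.8784.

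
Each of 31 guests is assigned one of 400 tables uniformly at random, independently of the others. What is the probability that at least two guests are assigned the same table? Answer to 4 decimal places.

0.6968

It's easier to compute the probability that all 31 are distinct.
P(all distinct) = 400/400 · 399/400 · ··· · 370/400 ≈ 0.3032.
So the probability of at least one match is 1 − 0.3032 = 0.6968.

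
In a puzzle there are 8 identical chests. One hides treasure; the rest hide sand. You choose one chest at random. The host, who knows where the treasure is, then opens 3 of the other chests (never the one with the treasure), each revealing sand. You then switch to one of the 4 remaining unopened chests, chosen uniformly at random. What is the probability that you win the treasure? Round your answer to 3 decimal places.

0.219

Your original chest holds the treasure with probability 1/8, so the other 7 collectively hold it with probability 7/8.
The host can always find 3 empty chests to open, so the reveals don't change that 7/8; it is now spread over the 4 remaining unopened chests.
P(win by switching) = (7/8) · (1/4) = 7/32 ≈ 0.219.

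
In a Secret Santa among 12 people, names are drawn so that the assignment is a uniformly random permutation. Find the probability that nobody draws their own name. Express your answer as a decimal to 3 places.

This is the derangement probability: permutations of 12 with no fixed point.
D(12) = 12! · (1 − 1/1! + 1/2! − ··· + (−1)^12/12!) = 176214841.
P = 176214841/479001600 = 16019531/43545600 ≈ 0.368.

0.368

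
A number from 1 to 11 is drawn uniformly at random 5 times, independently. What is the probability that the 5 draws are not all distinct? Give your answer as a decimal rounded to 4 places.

P(all 5 different) = 11/11 · 10/11 · ··· · 7/11 ≈ 0.3442.
P(at least two equal) = 1 − 0.3442 = 0.6558.

0.6558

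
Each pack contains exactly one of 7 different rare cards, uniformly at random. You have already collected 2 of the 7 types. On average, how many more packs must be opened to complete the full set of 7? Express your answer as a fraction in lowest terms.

Starting from 2 distinct types, each trial gives a new one with probability (7−i)/7 when i types are held, so the wait for the next new type is 7/(7−i).
E = 7/5 + 7/4 + 7/3 + 7/2 + 7/1 = 959/60.

959/60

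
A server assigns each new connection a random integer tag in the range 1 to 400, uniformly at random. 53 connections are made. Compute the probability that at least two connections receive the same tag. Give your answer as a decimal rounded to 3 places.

It's easier to compute the probability that all 53 are distinct.
P(all distinct) = 400/400 · 399/400 · ··· · 348/400 ≈ 0.027.
So the probability of at least one match is 1 − 0.027 = 0.973.

0.973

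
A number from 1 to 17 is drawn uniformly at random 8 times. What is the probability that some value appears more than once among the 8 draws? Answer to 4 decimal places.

P(all 8 different) = 17/17 · 16/17 · ··· · 10/17 ≈ 0.1405.
P(at least two equal) = 1 − 0.1405 = 0.8595.

0.8595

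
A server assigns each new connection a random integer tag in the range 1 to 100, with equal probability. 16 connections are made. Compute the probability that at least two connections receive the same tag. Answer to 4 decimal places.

0.7184

It's easier to compute the probability that all 16 are distinct.
P(all distinct) = 100/100 · 99/100 · ··· · 85/100 ≈ 0.2816.
So the probability of at least one match is 1 − 0.2816 = 0.7184.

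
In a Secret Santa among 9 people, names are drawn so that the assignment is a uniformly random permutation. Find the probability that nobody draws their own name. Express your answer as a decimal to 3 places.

0.368

This is the derangement probability: permutations of 9 with no fixed point.
D(9) = 9! · (1 − 1/1! + 1/2! − ··· + (−1)^9/9!) = 133496.
P = 133496/362880 = 16687/45360 ≈ 0.368.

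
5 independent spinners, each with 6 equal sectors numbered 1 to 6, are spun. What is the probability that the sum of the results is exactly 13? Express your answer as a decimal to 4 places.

There are 6^5 = 7776 equally likely outcomes.
The number of ordered 5-tuples from {1,…,6} summing to 13 is 420.
P(sum = 13) = 420/7776 = 35/648 ≈ 0.0540.

0.0540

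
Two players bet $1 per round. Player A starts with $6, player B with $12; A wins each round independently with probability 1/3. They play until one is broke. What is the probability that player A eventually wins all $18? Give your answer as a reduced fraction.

1/4161

Let r = q/p = (2/3)/(1/3) = 2. The recurrence P(i) = p·P(i+1) + q·P(i−1) with P(0)=0, P(18)=1 gives P(i) = (1 − r^i)/(1 − r^18).
P(6) = (1 − (2)^6) / (1 − (2)^18) = 1/4161.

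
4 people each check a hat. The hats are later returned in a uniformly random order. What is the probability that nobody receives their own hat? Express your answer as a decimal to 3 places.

0.375

This is the derangement probability: permutations of 4 with no fixed point.
D(4) = 4! · (1 − 1/1! + 1/2! − ··· + (−1)^4/4!) = 9.
P = 9/24 = 3/8 ≈ 0.375.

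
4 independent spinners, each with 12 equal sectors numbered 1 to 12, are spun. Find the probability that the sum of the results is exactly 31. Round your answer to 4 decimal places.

0.0442

There are 12^4 = 20736 equally likely outcomes.
The number of ordered 4-tuples from {1,…,12} summing to 31 is 916.
P(sum = 31) = 916/20736 = 229/5184 ≈ 0.0442.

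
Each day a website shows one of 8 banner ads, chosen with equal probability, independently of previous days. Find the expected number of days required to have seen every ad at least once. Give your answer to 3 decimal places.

21.743

After i distinct types are collected, each trial gives a new one with probability (8−i)/8, so the expected wait for the next new type is 8/(8−i).
E = 8/8 + 8/7 + 8/6 + 8/5 + 8/4 + 8/3 + 8/2 + 8/1 = 761/35 ≈ 21.743.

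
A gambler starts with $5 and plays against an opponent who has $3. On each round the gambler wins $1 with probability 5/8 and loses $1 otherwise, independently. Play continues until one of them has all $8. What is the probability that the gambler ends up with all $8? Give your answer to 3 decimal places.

0.938

Let r = q/p = (3/8)/(5/8) = 3/5. The recurrence P(i) = p·P(i+1) + q·P(i−1) with P(0)=0, P(8)=1 gives P(i) = (1 − r^i)/(1 − r^8).
P(5) = (1 − (3/5)^5) / (1 − (3/5)^8) = 180125/192032 ≈ 0.938.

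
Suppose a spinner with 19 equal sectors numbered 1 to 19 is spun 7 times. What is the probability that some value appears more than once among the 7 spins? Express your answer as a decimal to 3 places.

0.716

P(all 7 different) = 19/19 · 18/19 · ··· · 13/19 ≈ 0.284.
P(at least two equal) = 1 − 0.284 = 0.716.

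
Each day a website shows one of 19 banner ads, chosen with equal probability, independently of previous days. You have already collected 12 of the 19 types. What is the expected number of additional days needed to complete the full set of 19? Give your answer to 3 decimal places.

Starting from 12 distinct types, each trial gives a new one with probability (19−i)/19 when i types are held, so the wait for the next new type is 19/(19−i).
E = 19/7 + 19/6 + 19/5 + 19/4 + 19/3 + 19/2 + 19/1 = 6897/140 ≈ 49.264.

49.264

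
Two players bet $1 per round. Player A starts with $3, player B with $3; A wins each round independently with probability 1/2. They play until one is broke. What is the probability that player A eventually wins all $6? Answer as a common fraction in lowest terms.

1/2

With a fair step, P(i) = ½P(i−1) + ½P(i+1) with P(0)=0, P(6)=1 has the linear solution P(i) = i/6.
P(3) = 3/6 = 1/2.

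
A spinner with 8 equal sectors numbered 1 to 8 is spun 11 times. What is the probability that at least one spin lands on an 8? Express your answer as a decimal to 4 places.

0.7698

P(no spin lands on an 8) = (7/8)^11 ≈ 0.2302.
P(at least one) = 1 − 0.2302 = 0.7698.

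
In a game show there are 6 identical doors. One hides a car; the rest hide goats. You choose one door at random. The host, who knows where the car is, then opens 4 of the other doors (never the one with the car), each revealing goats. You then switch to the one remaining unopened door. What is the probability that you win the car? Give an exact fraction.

5/6

Your original door holds the car with probability 1/6, so the other 5 collectively hold it with probability 5/6.
The host can always find 4 empty doors to open, so the reveals don't change that 5/6; it is now spread over the 1 remaining unopened door.
P(win by switching) = (5/6) · (1/1) = 5/6.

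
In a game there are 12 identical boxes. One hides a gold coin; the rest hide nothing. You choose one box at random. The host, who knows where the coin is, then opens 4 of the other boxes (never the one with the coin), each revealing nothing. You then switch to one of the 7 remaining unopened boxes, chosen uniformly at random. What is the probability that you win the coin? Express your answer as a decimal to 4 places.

Your original box holds the coin with probability 1/12, so the other 11 collectively hold it with probability 11/12.
The host can always find 4 empty boxes to open, so the reveals don't change that 11/12; it is now spread over the 7 remaining unopened boxes.
P(win by switching) = (11/12) · (1/7) = 11/84 ≈ 0.1310.

0.1310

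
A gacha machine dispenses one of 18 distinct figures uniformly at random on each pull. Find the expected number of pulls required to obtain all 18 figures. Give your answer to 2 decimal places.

After i distinct types are collected, each trial gives a new one with probability (18−i)/18, so the expected wait for the next new type is 18/(18−i).
E = 18/18 + 18/17 + 18/16 + 18/15 + 18/14 + 18/13 + 18/12 + 18/11 + 18/10 + 18/9 + 18/8 + 18/7 + 18/6 + 18/5 + 18/4 + 18/3 + 18/2 + 18/1 = 42822903/680680 ≈ 62.91.

62.91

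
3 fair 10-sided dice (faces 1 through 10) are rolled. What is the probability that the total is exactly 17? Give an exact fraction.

3/40

There are 10^3 = 1000 equally likely outcomes.
The number of ordered 3-tuples from {1,…,10} summing to 17 is 75.
P(sum = 17) = 75/1000 = 3/40.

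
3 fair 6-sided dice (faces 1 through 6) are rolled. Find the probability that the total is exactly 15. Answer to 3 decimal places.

0.046

There are 6^3 = 216 equally likely outcomes.
The number of ordered 3-tuples from {1,…,6} summing to 15 is 10.
P(sum = 15) = 10/216 = 5/108 ≈ 0.046.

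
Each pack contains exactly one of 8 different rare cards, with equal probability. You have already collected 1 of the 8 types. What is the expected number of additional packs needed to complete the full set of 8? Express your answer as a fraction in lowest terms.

Starting from 1 distinct type, each trial gives a new one with probability (8−i)/8 when i types are held, so the wait for the next new type is 8/(8−i).
E = 8/7 + 8/6 + 8/5 + 8/4 + 8/3 + 8/2 + 8/1 = 726/35.

726/35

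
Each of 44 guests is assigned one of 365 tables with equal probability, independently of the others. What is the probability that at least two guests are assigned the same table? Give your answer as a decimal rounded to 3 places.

It's easier to compute the probability that all 44 are distinct.
P(all distinct) = 365/365 · 364/365 · ··· · 322/365 ≈ 0.067.
So the probability of at least one match is 1 − 0.067 = 0.933.

0.933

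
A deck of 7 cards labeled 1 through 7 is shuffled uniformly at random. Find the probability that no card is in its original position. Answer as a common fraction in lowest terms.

103/280

This is the derangement probability: permutations of 7 with no fixed point.
D(7) = 7! · (1 − 1/1! + 1/2! − ··· + (−1)^7/7!) = 1854.
P = 1854/5040 = 103/280.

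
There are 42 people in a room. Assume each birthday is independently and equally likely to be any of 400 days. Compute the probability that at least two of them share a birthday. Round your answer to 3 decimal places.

0.893

It's easier to compute the probability that all 42 are distinct.
P(all distinct) = 400/400 · 399/400 · ··· · 359/400 ≈ 0.107.
So the probability of at least one match is 1 − 0.107 = 0.893.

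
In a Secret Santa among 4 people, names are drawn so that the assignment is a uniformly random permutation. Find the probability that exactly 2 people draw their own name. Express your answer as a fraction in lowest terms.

Choose which 2 of the 4 are fixed: C(4,2) = 6 ways.
The remaining 2 must have no fixed point: D(2) = 1.
P = 6·1/24 = 1/4.

1/4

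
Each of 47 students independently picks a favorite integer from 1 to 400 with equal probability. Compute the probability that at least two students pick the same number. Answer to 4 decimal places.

It's easier to compute the probability that all 47 are distinct.
P(all distinct) = 400/400 · 399/400 · ··· · 354/400 ≈ 0.0600.
So the probability of at least one match is 1 − 0.0600 = 0.9400.

0.9400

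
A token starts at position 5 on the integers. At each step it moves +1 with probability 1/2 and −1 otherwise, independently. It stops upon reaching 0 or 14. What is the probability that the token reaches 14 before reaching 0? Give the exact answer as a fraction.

5/14

With a fair step, P(i) = ½P(i−1) + ½P(i+1) with P(0)=0, P(14)=1 has the linear solution P(i) = i/14.
P(5) = 5/14.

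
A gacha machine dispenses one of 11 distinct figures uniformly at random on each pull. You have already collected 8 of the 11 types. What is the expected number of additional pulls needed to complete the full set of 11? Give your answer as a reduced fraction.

Starting from 8 distinct types, each trial gives a new one with probability (11−i)/11 when i types are held, so the wait for the next new type is 11/(11−i).
E = 11/3 + 11/2 + 11/1 = 121/6.

121/6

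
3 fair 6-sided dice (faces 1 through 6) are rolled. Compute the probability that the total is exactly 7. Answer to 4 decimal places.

There are 6^3 = 216 equally likely outcomes.
The number of ordered 3-tuples from {1,…,6} summing to 7 is 15.
P(sum = 7) = 15/216 = 5/72 ≈ 0.0694.

0.0694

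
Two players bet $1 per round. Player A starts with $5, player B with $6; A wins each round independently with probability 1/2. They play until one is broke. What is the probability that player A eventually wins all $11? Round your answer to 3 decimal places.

With a fair step, P(i) = ½P(i−1) + ½P(i+1) with P(0)=0, P(11)=1 has the linear solution P(i) = i/11.
P(5) = 5/11 ≈ 0.455.

0.455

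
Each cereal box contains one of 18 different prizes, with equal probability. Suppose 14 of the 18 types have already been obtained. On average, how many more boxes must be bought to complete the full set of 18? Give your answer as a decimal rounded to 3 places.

Starting from 14 distinct types, each trial gives a new one with probability (18−i)/18 when i types are held, so the wait for the next new type is 18/(18−i).
E = 18/4 + 18/3 + 18/2 + 18/1 = 75/2 ≈ 37.500.

37.500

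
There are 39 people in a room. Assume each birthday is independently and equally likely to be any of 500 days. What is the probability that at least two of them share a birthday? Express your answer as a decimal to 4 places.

It's easier to compute the probability that all 39 are distinct.
P(all distinct) = 500/500 · 499/500 · ··· · 462/500 ≈ 0.2184.
So the probability of at least one match is 1 − 0.2184 = 0.7816.

0.7816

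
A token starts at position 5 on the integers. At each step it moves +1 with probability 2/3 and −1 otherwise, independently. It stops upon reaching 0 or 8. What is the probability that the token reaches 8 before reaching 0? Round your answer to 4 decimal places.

0.9725

Let r = q/p = (1/3)/(2/3) = 1/2. The recurrence P(i) = p·P(i+1) + q·P(i−1) with P(0)=0, P(8)=1 gives P(i) = (1 − r^i)/(1 − r^8).
P(5) = (1 − (1/2)^5) / (1 − (1/2)^8) = 248/255 ≈ 0.9725.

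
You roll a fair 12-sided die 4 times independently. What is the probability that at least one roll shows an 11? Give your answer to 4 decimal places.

0.2939

P(no roll shows an 11) = (11/12)^4 ≈ 0.7061.
P(at least one) = 1 − 0.7061 = 0.2939.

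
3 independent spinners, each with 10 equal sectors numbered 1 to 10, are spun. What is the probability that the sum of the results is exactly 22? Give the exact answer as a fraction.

9/200

There are 10^3 = 1000 equally likely outcomes.
The number of ordered 3-tuples from {1,…,10} summing to 22 is 45.
P(sum = 22) = 45/1000 = 9/200.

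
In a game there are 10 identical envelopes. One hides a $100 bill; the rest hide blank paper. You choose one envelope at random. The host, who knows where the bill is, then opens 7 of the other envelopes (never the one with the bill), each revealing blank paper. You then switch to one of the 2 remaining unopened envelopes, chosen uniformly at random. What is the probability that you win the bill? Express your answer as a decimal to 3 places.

0.450

Your original envelope holds the bill with probability 1/10, so the other 9 collectively hold it with probability 9/10.
The host can always find 7 empty envelopes to open, so the reveals don't change that 9/10; it is now spread over the 2 remaining unopened envelopes.
P(win by switching) = (9/10) · (1/2) = 9/20 ≈ 0.450.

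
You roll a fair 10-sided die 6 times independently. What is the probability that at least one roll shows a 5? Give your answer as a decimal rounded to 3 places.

P(no roll shows a 5) = (9/10)^6 ≈ 0.531.
P(at least one) = 1 − 0.531 = 0.469.

0.469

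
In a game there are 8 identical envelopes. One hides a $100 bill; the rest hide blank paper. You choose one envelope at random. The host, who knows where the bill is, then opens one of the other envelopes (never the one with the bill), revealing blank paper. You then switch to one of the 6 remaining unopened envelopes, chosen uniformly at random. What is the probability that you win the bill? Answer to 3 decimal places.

Your original envelope holds the bill with probability 1/8, so the other 7 collectively hold it with probability 7/8.
The host can always find an empty envelope to open, so this doesn't change that 7/8; it is now spread over the 6 remaining unopened envelopes.
P(win by switching) = (7/8) · (1/6) = 7/48 ≈ 0.146.

0.146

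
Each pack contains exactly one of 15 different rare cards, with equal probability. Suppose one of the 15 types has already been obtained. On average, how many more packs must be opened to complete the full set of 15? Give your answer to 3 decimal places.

Starting from 1 distinct type, each trial gives a new one with probability (15−i)/15 when i types are held, so the wait for the next new type is 15/(15−i).
E = 15/14 + 15/13 + 15/12 + 15/11 + 15/10 + 15/9 + 15/8 + 15/7 + 15/6 + 15/5 + 15/4 + 15/3 + 15/2 + 15/1 = 1171733/24024 ≈ 48.773.

48.773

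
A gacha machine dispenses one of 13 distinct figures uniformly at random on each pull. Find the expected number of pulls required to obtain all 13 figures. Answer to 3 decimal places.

After i distinct types are collected, each trial gives a new one with probability (13−i)/13, so the expected wait for the next new type is 13/(13−i).
E = 13/13 + 13/12 + 13/11 + 13/10 + 13/9 + 13/8 + 13/7 + 13/6 + 13/5 + 13/4 + 13/3 + 13/2 + 13/1 = 1145993/27720 ≈ 41.342.

41.342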